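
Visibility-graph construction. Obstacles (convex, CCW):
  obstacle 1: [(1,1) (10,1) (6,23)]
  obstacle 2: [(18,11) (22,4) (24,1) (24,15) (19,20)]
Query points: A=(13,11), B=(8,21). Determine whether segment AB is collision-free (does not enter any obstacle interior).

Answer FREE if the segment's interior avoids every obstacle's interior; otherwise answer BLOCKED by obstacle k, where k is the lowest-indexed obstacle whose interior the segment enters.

FREE

Obstacle 1 [(1,1) (10,1) (6,23)]:
  edge (1,1)–(10,1): clear
  edge (10,1)–(6,23): clear
  edge (6,23)–(1,1): clear
  midpoint (21/2,16) outside
  → clear
Obstacle 2 [(18,11) (22,4) (24,1) (24,15) (19,20)]:
  edge (18,11)–(22,4): clear
  edge (22,4)–(24,1): clear
  edge (24,1)–(24,15): clear
  edge (24,15)–(19,20): clear
  edge (19,20)–(18,11): clear
  midpoint (21/2,16) outside
  → clear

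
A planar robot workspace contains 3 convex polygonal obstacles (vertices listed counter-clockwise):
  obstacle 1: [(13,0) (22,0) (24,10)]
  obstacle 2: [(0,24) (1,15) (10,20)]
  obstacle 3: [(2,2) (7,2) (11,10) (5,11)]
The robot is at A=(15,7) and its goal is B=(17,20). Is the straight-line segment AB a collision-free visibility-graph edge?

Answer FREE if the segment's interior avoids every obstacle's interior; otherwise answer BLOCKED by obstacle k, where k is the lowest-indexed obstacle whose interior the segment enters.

FREE

Obstacle 1 [(13,0) (22,0) (24,10)]:
  edge (13,0)–(22,0): clear
  edge (22,0)–(24,10): clear
  edge (24,10)–(13,0): clear
  midpoint (16,27/2) outside
  → clear
Obstacle 2 [(0,24) (1,15) (10,20)]:
  edge (0,24)–(1,15): clear
  edge (1,15)–(10,20): clear
  edge (10,20)–(0,24): clear
  midpoint (16,27/2) outside
  → clear
Obstacle 3 [(2,2) (7,2) (11,10) (5,11)]:
  edge (2,2)–(7,2): clear
  edge (7,2)–(11,10): clear
  edge (11,10)–(5,11): clear
  edge (5,11)–(2,2): clear
  midpoint (16,27/2) outside
  → clear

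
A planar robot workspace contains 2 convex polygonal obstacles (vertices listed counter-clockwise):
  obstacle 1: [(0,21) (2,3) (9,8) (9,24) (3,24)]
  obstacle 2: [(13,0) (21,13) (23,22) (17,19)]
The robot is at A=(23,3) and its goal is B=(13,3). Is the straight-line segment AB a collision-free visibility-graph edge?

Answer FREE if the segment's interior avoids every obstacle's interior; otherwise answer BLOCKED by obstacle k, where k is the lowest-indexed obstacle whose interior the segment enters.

BLOCKED by obstacle 2

Obstacle 1 [(0,21) (2,3) (9,8) (9,24) (3,24)]:
  edge (0,21)–(2,3): clear
  edge (2,3)–(9,8): clear
  edge (9,8)–(9,24): clear
  edge (9,24)–(3,24): clear
  edge (3,24)–(0,21): clear
  midpoint (18,3) outside
  → clear
Obstacle 2 [(13,0) (21,13) (23,22) (17,19)]:
  edge (13,0)–(21,13): crosses AB
  edge (21,13)–(23,22): clear
  edge (23,22)–(17,19): clear
  edge (17,19)–(13,0): crosses AB
  → BLOCKED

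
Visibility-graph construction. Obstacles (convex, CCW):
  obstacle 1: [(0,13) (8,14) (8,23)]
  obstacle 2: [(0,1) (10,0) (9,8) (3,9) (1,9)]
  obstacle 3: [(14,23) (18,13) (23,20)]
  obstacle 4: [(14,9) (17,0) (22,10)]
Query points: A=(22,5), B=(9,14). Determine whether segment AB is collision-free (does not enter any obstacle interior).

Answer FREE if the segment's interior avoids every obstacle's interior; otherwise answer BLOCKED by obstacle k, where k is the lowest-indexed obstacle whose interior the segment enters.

Obstacle 1 [(0,13) (8,14) (8,23)]:
  edge (0,13)–(8,14): clear
  edge (8,14)–(8,23): clear
  edge (8,23)–(0,13): clear
  midpoint (31/2,19/2) outside
  → clear
Obstacle 2 [(0,1) (10,0) (9,8) (3,9) (1,9)]:
  edge (0,1)–(10,0): clear
  edge (10,0)–(9,8): clear
  edge (9,8)–(3,9): clear
  edge (3,9)–(1,9): clear
  edge (1,9)–(0,1): clear
  midpoint (31/2,19/2) outside
  → clear
Obstacle 3 [(14,23) (18,13) (23,20)]:
  edge (14,23)–(18,13): clear
  edge (18,13)–(23,20): clear
  edge (23,20)–(14,23): clear
  midpoint (31/2,19/2) outside
  → clear
Obstacle 4 [(14,9) (17,0) (22,10)]:
  edge (14,9)–(17,0): clear
  edge (17,0)–(22,10): crosses AB
  edge (22,10)–(14,9): crosses AB
  → BLOCKED

BLOCKED by obstacle 4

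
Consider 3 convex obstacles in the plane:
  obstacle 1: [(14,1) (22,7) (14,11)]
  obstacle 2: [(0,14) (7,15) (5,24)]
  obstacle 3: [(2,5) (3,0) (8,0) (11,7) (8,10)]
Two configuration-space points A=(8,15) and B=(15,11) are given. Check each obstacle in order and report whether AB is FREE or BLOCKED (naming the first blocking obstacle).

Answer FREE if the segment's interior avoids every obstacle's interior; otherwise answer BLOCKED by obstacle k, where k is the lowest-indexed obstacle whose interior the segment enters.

FREE

Obstacle 1 [(14,1) (22,7) (14,11)]:
  edge (14,1)–(22,7): clear
  edge (22,7)–(14,11): clear
  edge (14,11)–(14,1): clear
  midpoint (23/2,13) outside
  → clear
Obstacle 2 [(0,14) (7,15) (5,24)]:
  edge (0,14)–(7,15): clear
  edge (7,15)–(5,24): clear
  edge (5,24)–(0,14): clear
  midpoint (23/2,13) outside
  → clear
Obstacle 3 [(2,5) (3,0) (8,0) (11,7) (8,10)]:
  edge (2,5)–(3,0): clear
  edge (3,0)–(8,0): clear
  edge (8,0)–(11,7): clear
  edge (11,7)–(8,10): clear
  edge (8,10)–(2,5): clear
  midpoint (23/2,13) outside
  → clear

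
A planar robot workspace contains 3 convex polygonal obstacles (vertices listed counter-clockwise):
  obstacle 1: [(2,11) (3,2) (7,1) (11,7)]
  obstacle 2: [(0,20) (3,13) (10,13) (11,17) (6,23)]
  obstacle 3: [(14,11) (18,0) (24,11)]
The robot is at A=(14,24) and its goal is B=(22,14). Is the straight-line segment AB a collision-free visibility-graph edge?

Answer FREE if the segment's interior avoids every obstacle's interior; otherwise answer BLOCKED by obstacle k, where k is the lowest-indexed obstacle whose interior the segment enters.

FREE

Obstacle 1 [(2,11) (3,2) (7,1) (11,7)]:
  edge (2,11)–(3,2): clear
  edge (3,2)–(7,1): clear
  edge (7,1)–(11,7): clear
  edge (11,7)–(2,11): clear
  midpoint (18,19) outside
  → clear
Obstacle 2 [(0,20) (3,13) (10,13) (11,17) (6,23)]:
  edge (0,20)–(3,13): clear
  edge (3,13)–(10,13): clear
  edge (10,13)–(11,17): clear
  edge (11,17)–(6,23): clear
  edge (6,23)–(0,20): clear
  midpoint (18,19) outside
  → clear
Obstacle 3 [(14,11) (18,0) (24,11)]:
  edge (14,11)–(18,0): clear
  edge (18,0)–(24,11): clear
  edge (24,11)–(14,11): clear
  midpoint (18,19) outside
  → clear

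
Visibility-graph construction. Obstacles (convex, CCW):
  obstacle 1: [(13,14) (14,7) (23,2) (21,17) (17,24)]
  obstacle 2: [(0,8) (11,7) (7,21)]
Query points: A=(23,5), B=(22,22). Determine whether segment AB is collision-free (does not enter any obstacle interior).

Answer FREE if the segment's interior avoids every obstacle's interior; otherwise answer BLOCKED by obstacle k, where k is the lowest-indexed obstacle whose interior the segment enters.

Obstacle 1 [(13,14) (14,7) (23,2) (21,17) (17,24)]:
  edge (13,14)–(14,7): clear
  edge (14,7)–(23,2): clear
  edge (23,2)–(21,17): clear
  edge (21,17)–(17,24): clear
  edge (17,24)–(13,14): clear
  midpoint (45/2,27/2) outside
  → clear
Obstacle 2 [(0,8) (11,7) (7,21)]:
  edge (0,8)–(11,7): clear
  edge (11,7)–(7,21): clear
  edge (7,21)–(0,8): clear
  midpoint (45/2,27/2) outside
  → clear

FREE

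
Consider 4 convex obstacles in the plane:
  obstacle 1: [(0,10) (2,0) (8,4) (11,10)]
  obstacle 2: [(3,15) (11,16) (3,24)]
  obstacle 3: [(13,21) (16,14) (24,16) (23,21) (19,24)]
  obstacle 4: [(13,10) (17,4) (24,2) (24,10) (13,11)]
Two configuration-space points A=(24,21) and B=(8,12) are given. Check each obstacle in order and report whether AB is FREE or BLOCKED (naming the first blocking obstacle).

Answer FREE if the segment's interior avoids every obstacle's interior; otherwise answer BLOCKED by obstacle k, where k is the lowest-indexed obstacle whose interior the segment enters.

Obstacle 1 [(0,10) (2,0) (8,4) (11,10)]:
  edge (0,10)–(2,0): clear
  edge (2,0)–(8,4): clear
  edge (8,4)–(11,10): clear
  edge (11,10)–(0,10): clear
  midpoint (16,33/2) outside
  → clear
Obstacle 2 [(3,15) (11,16) (3,24)]:
  edge (3,15)–(11,16): clear
  edge (11,16)–(3,24): clear
  edge (3,24)–(3,15): clear
  midpoint (16,33/2) outside
  → clear
Obstacle 3 [(13,21) (16,14) (24,16) (23,21) (19,24)]:
  edge (13,21)–(16,14): crosses AB
  edge (16,14)–(24,16): clear
  edge (24,16)–(23,21): crosses AB
  edge (23,21)–(19,24): clear
  edge (19,24)–(13,21): clear
  → BLOCKED
Obstacle 4 [(13,10) (17,4) (24,2) (24,10) (13,11)]:
  edge (13,10)–(17,4): clear
  edge (17,4)–(24,2): clear
  edge (24,2)–(24,10): clear
  edge (24,10)–(13,11): clear
  edge (13,11)–(13,10): clear
  midpoint (16,33/2) outside
  → clear

BLOCKED by obstacle 3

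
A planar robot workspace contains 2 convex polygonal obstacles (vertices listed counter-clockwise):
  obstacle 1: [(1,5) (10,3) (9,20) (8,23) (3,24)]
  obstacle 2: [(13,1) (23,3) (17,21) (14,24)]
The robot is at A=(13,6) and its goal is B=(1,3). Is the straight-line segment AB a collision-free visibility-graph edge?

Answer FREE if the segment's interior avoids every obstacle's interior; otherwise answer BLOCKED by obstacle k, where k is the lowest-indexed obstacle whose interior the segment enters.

Obstacle 1 [(1,5) (10,3) (9,20) (8,23) (3,24)]:
  edge (1,5)–(10,3): crosses AB
  edge (10,3)–(9,20): crosses AB
  edge (9,20)–(8,23): clear
  edge (8,23)–(3,24): clear
  edge (3,24)–(1,5): clear
  → BLOCKED
Obstacle 2 [(13,1) (23,3) (17,21) (14,24)]:
  edge (13,1)–(23,3): clear
  edge (23,3)–(17,21): clear
  edge (17,21)–(14,24): clear
  edge (14,24)–(13,1): clear
  midpoint (7,9/2) outside
  → clear

BLOCKED by obstacle 1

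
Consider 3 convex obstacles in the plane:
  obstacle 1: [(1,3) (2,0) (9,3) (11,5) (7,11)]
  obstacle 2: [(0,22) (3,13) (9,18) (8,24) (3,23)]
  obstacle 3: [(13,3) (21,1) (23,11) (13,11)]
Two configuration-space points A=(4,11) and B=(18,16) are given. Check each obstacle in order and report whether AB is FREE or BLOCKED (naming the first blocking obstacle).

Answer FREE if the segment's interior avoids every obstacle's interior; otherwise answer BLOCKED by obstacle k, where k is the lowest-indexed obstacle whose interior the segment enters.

Obstacle 1 [(1,3) (2,0) (9,3) (11,5) (7,11)]:
  edge (1,3)–(2,0): clear
  edge (2,0)–(9,3): clear
  edge (9,3)–(11,5): clear
  edge (11,5)–(7,11): clear
  edge (7,11)–(1,3): clear
  midpoint (11,27/2) outside
  → clear
Obstacle 2 [(0,22) (3,13) (9,18) (8,24) (3,23)]:
  edge (0,22)–(3,13): clear
  edge (3,13)–(9,18): clear
  edge (9,18)–(8,24): clear
  edge (8,24)–(3,23): clear
  edge (3,23)–(0,22): clear
  midpoint (11,27/2) outside
  → clear
Obstacle 3 [(13,3) (21,1) (23,11) (13,11)]:
  edge (13,3)–(21,1): clear
  edge (21,1)–(23,11): clear
  edge (23,11)–(13,11): clear
  edge (13,11)–(13,3): clear
  midpoint (11,27/2) outside
  → clear

FREE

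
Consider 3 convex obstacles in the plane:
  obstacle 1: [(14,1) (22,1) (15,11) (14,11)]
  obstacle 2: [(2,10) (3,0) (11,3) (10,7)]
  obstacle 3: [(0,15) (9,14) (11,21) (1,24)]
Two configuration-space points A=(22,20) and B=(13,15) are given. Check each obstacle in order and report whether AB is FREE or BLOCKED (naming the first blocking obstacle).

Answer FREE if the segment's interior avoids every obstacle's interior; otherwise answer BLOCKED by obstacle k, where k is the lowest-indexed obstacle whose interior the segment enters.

FREE

Obstacle 1 [(14,1) (22,1) (15,11) (14,11)]:
  edge (14,1)–(22,1): clear
  edge (22,1)–(15,11): clear
  edge (15,11)–(14,11): clear
  edge (14,11)–(14,1): clear
  midpoint (35/2,35/2) outside
  → clear
Obstacle 2 [(2,10) (3,0) (11,3) (10,7)]:
  edge (2,10)–(3,0): clear
  edge (3,0)–(11,3): clear
  edge (11,3)–(10,7): clear
  edge (10,7)–(2,10): clear
  midpoint (35/2,35/2) outside
  → clear
Obstacle 3 [(0,15) (9,14) (11,21) (1,24)]:
  edge (0,15)–(9,14): clear
  edge (9,14)–(11,21): clear
  edge (11,21)–(1,24): clear
  edge (1,24)–(0,15): clear
  midpoint (35/2,35/2) outside
  → clear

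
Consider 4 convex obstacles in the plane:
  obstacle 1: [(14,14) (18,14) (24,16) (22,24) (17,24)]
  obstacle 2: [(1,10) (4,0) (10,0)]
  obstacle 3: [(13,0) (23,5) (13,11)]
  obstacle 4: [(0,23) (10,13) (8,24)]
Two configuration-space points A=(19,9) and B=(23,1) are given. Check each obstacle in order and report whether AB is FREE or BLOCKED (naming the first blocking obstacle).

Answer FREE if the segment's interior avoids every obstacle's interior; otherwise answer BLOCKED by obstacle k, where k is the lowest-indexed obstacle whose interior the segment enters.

BLOCKED by obstacle 3

Obstacle 1 [(14,14) (18,14) (24,16) (22,24) (17,24)]:
  edge (14,14)–(18,14): clear
  edge (18,14)–(24,16): clear
  edge (24,16)–(22,24): clear
  edge (22,24)–(17,24): clear
  edge (17,24)–(14,14): clear
  midpoint (21,5) outside
  → clear
Obstacle 2 [(1,10) (4,0) (10,0)]:
  edge (1,10)–(4,0): clear
  edge (4,0)–(10,0): clear
  edge (10,0)–(1,10): clear
  midpoint (21,5) outside
  → clear
Obstacle 3 [(13,0) (23,5) (13,11)]:
  edge (13,0)–(23,5): crosses AB
  edge (23,5)–(13,11): crosses AB
  edge (13,11)–(13,0): clear
  → BLOCKED
Obstacle 4 [(0,23) (10,13) (8,24)]:
  edge (0,23)–(10,13): clear
  edge (10,13)–(8,24): clear
  edge (8,24)–(0,23): clear
  midpoint (21,5) outside
  → clear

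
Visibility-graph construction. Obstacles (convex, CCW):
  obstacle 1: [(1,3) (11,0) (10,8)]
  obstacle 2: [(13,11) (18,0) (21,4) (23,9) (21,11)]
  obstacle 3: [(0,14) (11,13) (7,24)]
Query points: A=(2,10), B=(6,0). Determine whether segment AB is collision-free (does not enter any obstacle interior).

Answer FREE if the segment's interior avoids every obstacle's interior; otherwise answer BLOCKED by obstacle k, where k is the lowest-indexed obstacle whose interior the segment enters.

BLOCKED by obstacle 1

Obstacle 1 [(1,3) (11,0) (10,8)]:
  edge (1,3)–(11,0): crosses AB
  edge (11,0)–(10,8): clear
  edge (10,8)–(1,3): crosses AB
  → BLOCKED
Obstacle 2 [(13,11) (18,0) (21,4) (23,9) (21,11)]:
  edge (13,11)–(18,0): clear
  edge (18,0)–(21,4): clear
  edge (21,4)–(23,9): clear
  edge (23,9)–(21,11): clear
  edge (21,11)–(13,11): clear
  midpoint (4,5) outside
  → clear
Obstacle 3 [(0,14) (11,13) (7,24)]:
  edge (0,14)–(11,13): clear
  edge (11,13)–(7,24): clear
  edge (7,24)–(0,14): clear
  midpoint (4,5) outside
  → clear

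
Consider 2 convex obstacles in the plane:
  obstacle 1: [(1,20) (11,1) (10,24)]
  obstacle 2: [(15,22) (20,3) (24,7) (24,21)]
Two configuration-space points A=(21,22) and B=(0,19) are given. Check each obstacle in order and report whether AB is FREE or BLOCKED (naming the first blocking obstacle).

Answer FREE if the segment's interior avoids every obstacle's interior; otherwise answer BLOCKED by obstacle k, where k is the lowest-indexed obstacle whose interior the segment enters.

BLOCKED by obstacle 1

Obstacle 1 [(1,20) (11,1) (10,24)]:
  edge (1,20)–(11,1): crosses AB
  edge (11,1)–(10,24): crosses AB
  edge (10,24)–(1,20): clear
  → BLOCKED
Obstacle 2 [(15,22) (20,3) (24,7) (24,21)]:
  edge (15,22)–(20,3): crosses AB
  edge (20,3)–(24,7): clear
  edge (24,7)–(24,21): clear
  edge (24,21)–(15,22): crosses AB
  → BLOCKED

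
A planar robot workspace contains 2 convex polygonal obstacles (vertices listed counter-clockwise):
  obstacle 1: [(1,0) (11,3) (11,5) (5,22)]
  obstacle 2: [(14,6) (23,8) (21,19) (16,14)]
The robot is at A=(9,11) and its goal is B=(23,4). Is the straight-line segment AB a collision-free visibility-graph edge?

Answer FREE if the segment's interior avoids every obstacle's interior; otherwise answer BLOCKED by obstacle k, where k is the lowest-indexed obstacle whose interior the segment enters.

Obstacle 1 [(1,0) (11,3) (11,5) (5,22)]:
  edge (1,0)–(11,3): clear
  edge (11,3)–(11,5): clear
  edge (11,5)–(5,22): clear
  edge (5,22)–(1,0): clear
  midpoint (16,15/2) outside
  → clear
Obstacle 2 [(14,6) (23,8) (21,19) (16,14)]:
  edge (14,6)–(23,8): crosses AB
  edge (23,8)–(21,19): clear
  edge (21,19)–(16,14): clear
  edge (16,14)–(14,6): crosses AB
  → BLOCKED

BLOCKED by obstacle 2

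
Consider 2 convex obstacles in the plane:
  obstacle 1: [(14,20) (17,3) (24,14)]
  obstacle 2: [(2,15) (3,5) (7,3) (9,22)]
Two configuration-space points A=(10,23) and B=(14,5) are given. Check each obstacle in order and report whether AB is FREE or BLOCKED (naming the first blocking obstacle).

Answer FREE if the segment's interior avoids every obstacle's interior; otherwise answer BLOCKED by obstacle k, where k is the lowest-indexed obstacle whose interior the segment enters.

FREE

Obstacle 1 [(14,20) (17,3) (24,14)]:
  edge (14,20)–(17,3): clear
  edge (17,3)–(24,14): clear
  edge (24,14)–(14,20): clear
  midpoint (12,14) outside
  → clear
Obstacle 2 [(2,15) (3,5) (7,3) (9,22)]:
  edge (2,15)–(3,5): clear
  edge (3,5)–(7,3): clear
  edge (7,3)–(9,22): clear
  edge (9,22)–(2,15): clear
  midpoint (12,14) outside
  → clear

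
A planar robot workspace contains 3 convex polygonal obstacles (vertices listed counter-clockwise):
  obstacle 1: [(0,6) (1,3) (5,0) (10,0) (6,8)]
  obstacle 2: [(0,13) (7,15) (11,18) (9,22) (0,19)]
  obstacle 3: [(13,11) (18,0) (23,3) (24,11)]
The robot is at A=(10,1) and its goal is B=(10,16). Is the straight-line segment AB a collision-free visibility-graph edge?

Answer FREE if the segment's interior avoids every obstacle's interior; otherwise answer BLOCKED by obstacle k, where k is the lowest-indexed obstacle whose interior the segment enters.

FREE

Obstacle 1 [(0,6) (1,3) (5,0) (10,0) (6,8)]:
  edge (0,6)–(1,3): clear
  edge (1,3)–(5,0): clear
  edge (5,0)–(10,0): clear
  edge (10,0)–(6,8): clear
  edge (6,8)–(0,6): clear
  midpoint (10,17/2) outside
  → clear
Obstacle 2 [(0,13) (7,15) (11,18) (9,22) (0,19)]:
  edge (0,13)–(7,15): clear
  edge (7,15)–(11,18): clear
  edge (11,18)–(9,22): clear
  edge (9,22)–(0,19): clear
  edge (0,19)–(0,13): clear
  midpoint (10,17/2) outside
  → clear
Obstacle 3 [(13,11) (18,0) (23,3) (24,11)]:
  edge (13,11)–(18,0): clear
  edge (18,0)–(23,3): clear
  edge (23,3)–(24,11): clear
  edge (24,11)–(13,11): clear
  midpoint (10,17/2) outside
  → clear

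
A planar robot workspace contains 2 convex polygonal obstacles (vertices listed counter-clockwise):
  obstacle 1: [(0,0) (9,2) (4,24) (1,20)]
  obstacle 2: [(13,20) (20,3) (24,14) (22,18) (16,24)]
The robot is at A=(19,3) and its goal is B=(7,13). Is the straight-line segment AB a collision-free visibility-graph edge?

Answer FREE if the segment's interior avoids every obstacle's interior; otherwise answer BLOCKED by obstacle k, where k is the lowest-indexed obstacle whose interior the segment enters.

Obstacle 1 [(0,0) (9,2) (4,24) (1,20)]:
  edge (0,0)–(9,2): clear
  edge (9,2)–(4,24): clear
  edge (4,24)–(1,20): clear
  edge (1,20)–(0,0): clear
  midpoint (13,8) outside
  → clear
Obstacle 2 [(13,20) (20,3) (24,14) (22,18) (16,24)]:
  edge (13,20)–(20,3): clear
  edge (20,3)–(24,14): clear
  edge (24,14)–(22,18): clear
  edge (22,18)–(16,24): clear
  edge (16,24)–(13,20): clear
  midpoint (13,8) outside
  → clear

FREE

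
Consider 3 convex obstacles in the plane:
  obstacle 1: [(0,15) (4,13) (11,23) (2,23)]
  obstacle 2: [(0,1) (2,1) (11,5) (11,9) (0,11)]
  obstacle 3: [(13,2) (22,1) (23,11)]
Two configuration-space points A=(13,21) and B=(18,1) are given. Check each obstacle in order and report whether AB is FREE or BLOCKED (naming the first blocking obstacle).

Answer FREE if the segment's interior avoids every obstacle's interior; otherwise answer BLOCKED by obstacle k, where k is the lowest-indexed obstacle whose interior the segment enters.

Obstacle 1 [(0,15) (4,13) (11,23) (2,23)]:
  edge (0,15)–(4,13): clear
  edge (4,13)–(11,23): clear
  edge (11,23)–(2,23): clear
  edge (2,23)–(0,15): clear
  midpoint (31/2,11) outside
  → clear
Obstacle 2 [(0,1) (2,1) (11,5) (11,9) (0,11)]:
  edge (0,1)–(2,1): clear
  edge (2,1)–(11,5): clear
  edge (11,5)–(11,9): clear
  edge (11,9)–(0,11): clear
  edge (0,11)–(0,1): clear
  midpoint (31/2,11) outside
  → clear
Obstacle 3 [(13,2) (22,1) (23,11)]:
  edge (13,2)–(22,1): crosses AB
  edge (22,1)–(23,11): clear
  edge (23,11)–(13,2): crosses AB
  → BLOCKED

BLOCKED by obstacle 3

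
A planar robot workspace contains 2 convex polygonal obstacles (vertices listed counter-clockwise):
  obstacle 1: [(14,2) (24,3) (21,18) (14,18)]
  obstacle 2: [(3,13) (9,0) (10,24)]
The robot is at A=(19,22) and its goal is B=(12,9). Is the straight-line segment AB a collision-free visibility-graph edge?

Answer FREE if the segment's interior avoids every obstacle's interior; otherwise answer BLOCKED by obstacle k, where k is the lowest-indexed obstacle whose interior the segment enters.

BLOCKED by obstacle 1

Obstacle 1 [(14,2) (24,3) (21,18) (14,18)]:
  edge (14,2)–(24,3): clear
  edge (24,3)–(21,18): clear
  edge (21,18)–(14,18): crosses AB
  edge (14,18)–(14,2): crosses AB
  → BLOCKED
Obstacle 2 [(3,13) (9,0) (10,24)]:
  edge (3,13)–(9,0): clear
  edge (9,0)–(10,24): clear
  edge (10,24)–(3,13): clear
  midpoint (31/2,31/2) outside
  → clear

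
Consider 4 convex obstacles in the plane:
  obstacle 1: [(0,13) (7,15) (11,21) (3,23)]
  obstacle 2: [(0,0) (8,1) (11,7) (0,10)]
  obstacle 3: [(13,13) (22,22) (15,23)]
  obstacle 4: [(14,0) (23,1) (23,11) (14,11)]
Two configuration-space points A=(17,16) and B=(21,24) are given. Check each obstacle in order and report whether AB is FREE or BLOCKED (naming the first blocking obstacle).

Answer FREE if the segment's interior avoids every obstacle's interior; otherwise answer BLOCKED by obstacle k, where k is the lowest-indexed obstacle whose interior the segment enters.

Obstacle 1 [(0,13) (7,15) (11,21) (3,23)]:
  edge (0,13)–(7,15): clear
  edge (7,15)–(11,21): clear
  edge (11,21)–(3,23): clear
  edge (3,23)–(0,13): clear
  midpoint (19,20) outside
  → clear
Obstacle 2 [(0,0) (8,1) (11,7) (0,10)]:
  edge (0,0)–(8,1): clear
  edge (8,1)–(11,7): clear
  edge (11,7)–(0,10): clear
  edge (0,10)–(0,0): clear
  midpoint (19,20) outside
  → clear
Obstacle 3 [(13,13) (22,22) (15,23)]:
  edge (13,13)–(22,22): crosses AB
  edge (22,22)–(15,23): crosses AB
  edge (15,23)–(13,13): clear
  → BLOCKED
Obstacle 4 [(14,0) (23,1) (23,11) (14,11)]:
  edge (14,0)–(23,1): clear
  edge (23,1)–(23,11): clear
  edge (23,11)–(14,11): clear
  edge (14,11)–(14,0): clear
  midpoint (19,20) outside
  → clear

BLOCKED by obstacle 3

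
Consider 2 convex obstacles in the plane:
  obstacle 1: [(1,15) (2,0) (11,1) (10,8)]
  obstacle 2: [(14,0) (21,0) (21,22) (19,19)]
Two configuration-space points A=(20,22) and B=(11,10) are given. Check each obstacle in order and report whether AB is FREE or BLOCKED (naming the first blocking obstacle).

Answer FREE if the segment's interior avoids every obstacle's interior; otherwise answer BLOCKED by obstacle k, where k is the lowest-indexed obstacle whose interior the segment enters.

Obstacle 1 [(1,15) (2,0) (11,1) (10,8)]:
  edge (1,15)–(2,0): clear
  edge (2,0)–(11,1): clear
  edge (11,1)–(10,8): clear
  edge (10,8)–(1,15): clear
  midpoint (31/2,16) outside
  → clear
Obstacle 2 [(14,0) (21,0) (21,22) (19,19)]:
  edge (14,0)–(21,0): clear
  edge (21,0)–(21,22): clear
  edge (21,22)–(19,19): clear
  edge (19,19)–(14,0): clear
  midpoint (31/2,16) outside
  → clear

FREE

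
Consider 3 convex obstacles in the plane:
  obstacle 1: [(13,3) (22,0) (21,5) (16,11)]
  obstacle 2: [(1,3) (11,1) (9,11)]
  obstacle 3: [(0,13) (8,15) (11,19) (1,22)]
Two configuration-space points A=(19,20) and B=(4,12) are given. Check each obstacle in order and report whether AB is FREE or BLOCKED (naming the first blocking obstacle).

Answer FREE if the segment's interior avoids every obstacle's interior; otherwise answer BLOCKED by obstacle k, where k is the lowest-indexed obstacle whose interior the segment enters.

Obstacle 1 [(13,3) (22,0) (21,5) (16,11)]:
  edge (13,3)–(22,0): clear
  edge (22,0)–(21,5): clear
  edge (21,5)–(16,11): clear
  edge (16,11)–(13,3): clear
  midpoint (23/2,16) outside
  → clear
Obstacle 2 [(1,3) (11,1) (9,11)]:
  edge (1,3)–(11,1): clear
  edge (11,1)–(9,11): clear
  edge (9,11)–(1,3): clear
  midpoint (23/2,16) outside
  → clear
Obstacle 3 [(0,13) (8,15) (11,19) (1,22)]:
  edge (0,13)–(8,15): clear
  edge (8,15)–(11,19): clear
  edge (11,19)–(1,22): clear
  edge (1,22)–(0,13): clear
  midpoint (23/2,16) outside
  → clear

FREE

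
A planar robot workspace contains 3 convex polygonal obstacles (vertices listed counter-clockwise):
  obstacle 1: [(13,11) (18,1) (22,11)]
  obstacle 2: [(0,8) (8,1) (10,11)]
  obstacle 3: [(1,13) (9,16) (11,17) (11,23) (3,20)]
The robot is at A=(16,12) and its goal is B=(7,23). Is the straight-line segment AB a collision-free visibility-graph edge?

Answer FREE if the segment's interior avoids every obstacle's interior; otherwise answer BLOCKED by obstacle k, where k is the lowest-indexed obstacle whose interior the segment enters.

BLOCKED by obstacle 3

Obstacle 1 [(13,11) (18,1) (22,11)]:
  edge (13,11)–(18,1): clear
  edge (18,1)–(22,11): clear
  edge (22,11)–(13,11): clear
  midpoint (23/2,35/2) outside
  → clear
Obstacle 2 [(0,8) (8,1) (10,11)]:
  edge (0,8)–(8,1): clear
  edge (8,1)–(10,11): clear
  edge (10,11)–(0,8): clear
  midpoint (23/2,35/2) outside
  → clear
Obstacle 3 [(1,13) (9,16) (11,17) (11,23) (3,20)]:
  edge (1,13)–(9,16): clear
  edge (9,16)–(11,17): clear
  edge (11,17)–(11,23): crosses AB
  edge (11,23)–(3,20): crosses AB
  edge (3,20)–(1,13): clear
  → BLOCKED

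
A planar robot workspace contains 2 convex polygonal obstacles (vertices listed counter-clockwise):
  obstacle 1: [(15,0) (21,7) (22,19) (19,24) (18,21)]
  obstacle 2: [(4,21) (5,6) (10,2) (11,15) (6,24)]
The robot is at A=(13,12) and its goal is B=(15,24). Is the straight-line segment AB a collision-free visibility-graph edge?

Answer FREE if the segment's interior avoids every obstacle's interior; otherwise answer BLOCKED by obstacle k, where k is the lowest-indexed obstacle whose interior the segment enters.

FREE

Obstacle 1 [(15,0) (21,7) (22,19) (19,24) (18,21)]:
  edge (15,0)–(21,7): clear
  edge (21,7)–(22,19): clear
  edge (22,19)–(19,24): clear
  edge (19,24)–(18,21): clear
  edge (18,21)–(15,0): clear
  midpoint (14,18) outside
  → clear
Obstacle 2 [(4,21) (5,6) (10,2) (11,15) (6,24)]:
  edge (4,21)–(5,6): clear
  edge (5,6)–(10,2): clear
  edge (10,2)–(11,15): clear
  edge (11,15)–(6,24): clear
  edge (6,24)–(4,21): clear
  midpoint (14,18) outside
  → clear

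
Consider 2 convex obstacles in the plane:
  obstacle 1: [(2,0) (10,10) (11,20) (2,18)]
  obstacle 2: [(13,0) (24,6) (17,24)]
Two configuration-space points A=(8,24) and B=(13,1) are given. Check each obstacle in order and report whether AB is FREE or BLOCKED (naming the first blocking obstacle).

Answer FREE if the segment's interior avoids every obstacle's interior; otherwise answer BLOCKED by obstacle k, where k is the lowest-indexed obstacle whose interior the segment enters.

BLOCKED by obstacle 1

Obstacle 1 [(2,0) (10,10) (11,20) (2,18)]:
  edge (2,0)–(10,10): clear
  edge (10,10)–(11,20): crosses AB
  edge (11,20)–(2,18): crosses AB
  edge (2,18)–(2,0): clear
  → BLOCKED
Obstacle 2 [(13,0) (24,6) (17,24)]:
  edge (13,0)–(24,6): clear
  edge (24,6)–(17,24): clear
  edge (17,24)–(13,0): clear
  midpoint (21/2,25/2) outside
  → clear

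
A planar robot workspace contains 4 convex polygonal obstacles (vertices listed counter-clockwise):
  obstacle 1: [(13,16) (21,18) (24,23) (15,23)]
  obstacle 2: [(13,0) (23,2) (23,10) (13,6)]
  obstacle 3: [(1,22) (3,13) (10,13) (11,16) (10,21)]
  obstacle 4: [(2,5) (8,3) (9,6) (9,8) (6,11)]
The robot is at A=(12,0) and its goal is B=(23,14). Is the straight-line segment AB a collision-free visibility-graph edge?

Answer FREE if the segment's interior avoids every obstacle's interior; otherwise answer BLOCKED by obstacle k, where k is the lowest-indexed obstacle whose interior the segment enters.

BLOCKED by obstacle 2

Obstacle 1 [(13,16) (21,18) (24,23) (15,23)]:
  edge (13,16)–(21,18): clear
  edge (21,18)–(24,23): clear
  edge (24,23)–(15,23): clear
  edge (15,23)–(13,16): clear
  midpoint (35/2,7) outside
  → clear
Obstacle 2 [(13,0) (23,2) (23,10) (13,6)]:
  edge (13,0)–(23,2): clear
  edge (23,2)–(23,10): clear
  edge (23,10)–(13,6): crosses AB
  edge (13,6)–(13,0): crosses AB
  → BLOCKED
Obstacle 3 [(1,22) (3,13) (10,13) (11,16) (10,21)]:
  edge (1,22)–(3,13): clear
  edge (3,13)–(10,13): clear
  edge (10,13)–(11,16): clear
  edge (11,16)–(10,21): clear
  edge (10,21)–(1,22): clear
  midpoint (35/2,7) outside
  → clear
Obstacle 4 [(2,5) (8,3) (9,6) (9,8) (6,11)]:
  edge (2,5)–(8,3): clear
  edge (8,3)–(9,6): clear
  edge (9,6)–(9,8): clear
  edge (9,8)–(6,11): clear
  edge (6,11)–(2,5): clear
  midpoint (35/2,7) outside
  → clear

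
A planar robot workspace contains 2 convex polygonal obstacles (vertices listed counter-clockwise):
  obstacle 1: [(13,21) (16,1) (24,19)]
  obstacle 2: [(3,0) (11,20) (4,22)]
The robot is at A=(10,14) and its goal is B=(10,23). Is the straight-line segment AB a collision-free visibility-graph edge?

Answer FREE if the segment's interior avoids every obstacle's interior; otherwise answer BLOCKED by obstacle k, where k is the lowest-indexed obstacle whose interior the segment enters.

BLOCKED by obstacle 2

Obstacle 1 [(13,21) (16,1) (24,19)]:
  edge (13,21)–(16,1): clear
  edge (16,1)–(24,19): clear
  edge (24,19)–(13,21): clear
  midpoint (10,37/2) outside
  → clear
Obstacle 2 [(3,0) (11,20) (4,22)]:
  edge (3,0)–(11,20): crosses AB
  edge (11,20)–(4,22): crosses AB
  edge (4,22)–(3,0): clear
  → BLOCKED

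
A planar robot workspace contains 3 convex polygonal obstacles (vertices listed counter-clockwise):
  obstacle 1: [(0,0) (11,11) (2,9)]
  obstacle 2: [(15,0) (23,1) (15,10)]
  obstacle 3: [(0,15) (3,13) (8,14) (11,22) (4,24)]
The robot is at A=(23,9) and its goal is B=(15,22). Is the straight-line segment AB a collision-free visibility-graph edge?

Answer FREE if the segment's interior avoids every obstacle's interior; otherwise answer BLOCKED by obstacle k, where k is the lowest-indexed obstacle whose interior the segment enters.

FREE

Obstacle 1 [(0,0) (11,11) (2,9)]:
  edge (0,0)–(11,11): clear
  edge (11,11)–(2,9): clear
  edge (2,9)–(0,0): clear
  midpoint (19,31/2) outside
  → clear
Obstacle 2 [(15,0) (23,1) (15,10)]:
  edge (15,0)–(23,1): clear
  edge (23,1)–(15,10): clear
  edge (15,10)–(15,0): clear
  midpoint (19,31/2) outside
  → clear
Obstacle 3 [(0,15) (3,13) (8,14) (11,22) (4,24)]:
  edge (0,15)–(3,13): clear
  edge (3,13)–(8,14): clear
  edge (8,14)–(11,22): clear
  edge (11,22)–(4,24): clear
  edge (4,24)–(0,15): clear
  midpoint (19,31/2) outside
  → clear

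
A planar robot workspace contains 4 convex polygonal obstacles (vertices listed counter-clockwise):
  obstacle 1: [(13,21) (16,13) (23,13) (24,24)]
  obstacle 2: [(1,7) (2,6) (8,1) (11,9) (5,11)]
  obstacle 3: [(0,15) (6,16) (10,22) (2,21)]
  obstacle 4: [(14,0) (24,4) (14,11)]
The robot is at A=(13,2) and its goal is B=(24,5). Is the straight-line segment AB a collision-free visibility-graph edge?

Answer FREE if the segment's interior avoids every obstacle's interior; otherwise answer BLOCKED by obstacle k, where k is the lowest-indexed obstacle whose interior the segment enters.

Obstacle 1 [(13,21) (16,13) (23,13) (24,24)]:
  edge (13,21)–(16,13): clear
  edge (16,13)–(23,13): clear
  edge (23,13)–(24,24): clear
  edge (24,24)–(13,21): clear
  midpoint (37/2,7/2) outside
  → clear
Obstacle 2 [(1,7) (2,6) (8,1) (11,9) (5,11)]:
  edge (1,7)–(2,6): clear
  edge (2,6)–(8,1): clear
  edge (8,1)–(11,9): clear
  edge (11,9)–(5,11): clear
  edge (5,11)–(1,7): clear
  midpoint (37/2,7/2) outside
  → clear
Obstacle 3 [(0,15) (6,16) (10,22) (2,21)]:
  edge (0,15)–(6,16): clear
  edge (6,16)–(10,22): clear
  edge (10,22)–(2,21): clear
  edge (2,21)–(0,15): clear
  midpoint (37/2,7/2) outside
  → clear
Obstacle 4 [(14,0) (24,4) (14,11)]:
  edge (14,0)–(24,4): clear
  edge (24,4)–(14,11): crosses AB
  edge (14,11)–(14,0): crosses AB
  → BLOCKED

BLOCKED by obstacle 4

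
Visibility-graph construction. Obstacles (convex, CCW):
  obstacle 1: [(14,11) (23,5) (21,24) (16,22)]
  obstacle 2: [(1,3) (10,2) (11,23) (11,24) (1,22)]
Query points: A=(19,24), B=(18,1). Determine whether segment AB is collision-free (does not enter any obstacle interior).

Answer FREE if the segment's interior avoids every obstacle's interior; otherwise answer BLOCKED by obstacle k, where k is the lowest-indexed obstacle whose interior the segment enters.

Obstacle 1 [(14,11) (23,5) (21,24) (16,22)]:
  edge (14,11)–(23,5): crosses AB
  edge (23,5)–(21,24): clear
  edge (21,24)–(16,22): crosses AB
  edge (16,22)–(14,11): clear
  → BLOCKED
Obstacle 2 [(1,3) (10,2) (11,23) (11,24) (1,22)]:
  edge (1,3)–(10,2): clear
  edge (10,2)–(11,23): clear
  edge (11,23)–(11,24): clear
  edge (11,24)–(1,22): clear
  edge (1,22)–(1,3): clear
  midpoint (37/2,25/2) outside
  → clear

BLOCKED by obstacle 1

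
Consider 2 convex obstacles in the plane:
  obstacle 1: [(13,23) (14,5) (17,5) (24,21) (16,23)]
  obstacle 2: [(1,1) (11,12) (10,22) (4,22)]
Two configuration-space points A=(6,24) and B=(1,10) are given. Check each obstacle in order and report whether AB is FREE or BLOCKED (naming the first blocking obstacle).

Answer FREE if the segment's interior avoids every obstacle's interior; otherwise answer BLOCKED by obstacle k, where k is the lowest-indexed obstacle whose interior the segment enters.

BLOCKED by obstacle 2

Obstacle 1 [(13,23) (14,5) (17,5) (24,21) (16,23)]:
  edge (13,23)–(14,5): clear
  edge (14,5)–(17,5): clear
  edge (17,5)–(24,21): clear
  edge (24,21)–(16,23): clear
  edge (16,23)–(13,23): clear
  midpoint (7/2,17) outside
  → clear
Obstacle 2 [(1,1) (11,12) (10,22) (4,22)]:
  edge (1,1)–(11,12): clear
  edge (11,12)–(10,22): clear
  edge (10,22)–(4,22): crosses AB
  edge (4,22)–(1,1): crosses AB
  → BLOCKED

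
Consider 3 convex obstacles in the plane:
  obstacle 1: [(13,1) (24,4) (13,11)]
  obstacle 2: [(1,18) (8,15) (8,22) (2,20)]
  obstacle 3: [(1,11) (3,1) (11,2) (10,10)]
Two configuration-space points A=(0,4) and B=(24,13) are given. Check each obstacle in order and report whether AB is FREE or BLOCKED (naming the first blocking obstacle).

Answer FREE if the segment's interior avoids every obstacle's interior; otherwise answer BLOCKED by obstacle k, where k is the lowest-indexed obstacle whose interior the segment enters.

Obstacle 1 [(13,1) (24,4) (13,11)]:
  edge (13,1)–(24,4): clear
  edge (24,4)–(13,11): crosses AB
  edge (13,11)–(13,1): crosses AB
  → BLOCKED
Obstacle 2 [(1,18) (8,15) (8,22) (2,20)]:
  edge (1,18)–(8,15): clear
  edge (8,15)–(8,22): clear
  edge (8,22)–(2,20): clear
  edge (2,20)–(1,18): clear
  midpoint (12,17/2) outside
  → clear
Obstacle 3 [(1,11) (3,1) (11,2) (10,10)]:
  edge (1,11)–(3,1): crosses AB
  edge (3,1)–(11,2): clear
  edge (11,2)–(10,10): crosses AB
  edge (10,10)–(1,11): clear
  → BLOCKED

BLOCKED by obstacle 1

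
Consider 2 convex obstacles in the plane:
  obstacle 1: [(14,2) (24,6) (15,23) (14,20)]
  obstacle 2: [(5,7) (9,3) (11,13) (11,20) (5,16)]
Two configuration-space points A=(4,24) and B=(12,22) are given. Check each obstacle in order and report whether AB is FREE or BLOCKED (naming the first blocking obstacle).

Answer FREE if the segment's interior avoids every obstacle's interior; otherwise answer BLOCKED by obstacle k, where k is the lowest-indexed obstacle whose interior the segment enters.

FREE

Obstacle 1 [(14,2) (24,6) (15,23) (14,20)]:
  edge (14,2)–(24,6): clear
  edge (24,6)–(15,23): clear
  edge (15,23)–(14,20): clear
  edge (14,20)–(14,2): clear
  midpoint (8,23) outside
  → clear
Obstacle 2 [(5,7) (9,3) (11,13) (11,20) (5,16)]:
  edge (5,7)–(9,3): clear
  edge (9,3)–(11,13): clear
  edge (11,13)–(11,20): clear
  edge (11,20)–(5,16): clear
  edge (5,16)–(5,7): clear
  midpoint (8,23) outside
  → clear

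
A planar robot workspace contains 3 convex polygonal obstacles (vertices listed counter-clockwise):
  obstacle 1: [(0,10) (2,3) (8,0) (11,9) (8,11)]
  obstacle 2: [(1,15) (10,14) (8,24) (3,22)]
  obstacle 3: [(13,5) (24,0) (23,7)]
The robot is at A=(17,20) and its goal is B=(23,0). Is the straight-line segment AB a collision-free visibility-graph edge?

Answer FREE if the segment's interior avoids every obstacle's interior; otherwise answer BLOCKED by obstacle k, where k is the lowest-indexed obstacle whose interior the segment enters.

Obstacle 1 [(0,10) (2,3) (8,0) (11,9) (8,11)]:
  edge (0,10)–(2,3): clear
  edge (2,3)–(8,0): clear
  edge (8,0)–(11,9): clear
  edge (11,9)–(8,11): clear
  edge (8,11)–(0,10): clear
  midpoint (20,10) outside
  → clear
Obstacle 2 [(1,15) (10,14) (8,24) (3,22)]:
  edge (1,15)–(10,14): clear
  edge (10,14)–(8,24): clear
  edge (8,24)–(3,22): clear
  edge (3,22)–(1,15): clear
  midpoint (20,10) outside
  → clear
Obstacle 3 [(13,5) (24,0) (23,7)]:
  edge (13,5)–(24,0): crosses AB
  edge (24,0)–(23,7): clear
  edge (23,7)–(13,5): crosses AB
  → BLOCKED

BLOCKED by obstacle 3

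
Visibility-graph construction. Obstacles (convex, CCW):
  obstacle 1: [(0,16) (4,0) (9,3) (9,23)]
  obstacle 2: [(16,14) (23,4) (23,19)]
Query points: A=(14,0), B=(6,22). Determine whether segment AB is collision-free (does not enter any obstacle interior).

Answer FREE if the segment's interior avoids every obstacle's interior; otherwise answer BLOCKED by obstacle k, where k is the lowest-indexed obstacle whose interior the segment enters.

Obstacle 1 [(0,16) (4,0) (9,3) (9,23)]:
  edge (0,16)–(4,0): clear
  edge (4,0)–(9,3): clear
  edge (9,3)–(9,23): crosses AB
  edge (9,23)–(0,16): crosses AB
  → BLOCKED
Obstacle 2 [(16,14) (23,4) (23,19)]:
  edge (16,14)–(23,4): clear
  edge (23,4)–(23,19): clear
  edge (23,19)–(16,14): clear
  midpoint (10,11) outside
  → clear

BLOCKED by obstacle 1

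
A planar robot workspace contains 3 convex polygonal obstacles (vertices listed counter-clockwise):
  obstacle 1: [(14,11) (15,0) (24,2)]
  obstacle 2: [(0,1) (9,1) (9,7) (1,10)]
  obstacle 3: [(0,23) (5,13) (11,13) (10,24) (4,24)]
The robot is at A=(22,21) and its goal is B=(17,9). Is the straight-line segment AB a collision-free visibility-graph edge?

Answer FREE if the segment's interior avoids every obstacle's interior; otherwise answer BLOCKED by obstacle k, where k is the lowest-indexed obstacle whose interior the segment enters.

Obstacle 1 [(14,11) (15,0) (24,2)]:
  edge (14,11)–(15,0): clear
  edge (15,0)–(24,2): clear
  edge (24,2)–(14,11): clear
  midpoint (39/2,15) outside
  → clear
Obstacle 2 [(0,1) (9,1) (9,7) (1,10)]:
  edge (0,1)–(9,1): clear
  edge (9,1)–(9,7): clear
  edge (9,7)–(1,10): clear
  edge (1,10)–(0,1): clear
  midpoint (39/2,15) outside
  → clear
Obstacle 3 [(0,23) (5,13) (11,13) (10,24) (4,24)]:
  edge (0,23)–(5,13): clear
  edge (5,13)–(11,13): clear
  edge (11,13)–(10,24): clear
  edge (10,24)–(4,24): clear
  edge (4,24)–(0,23): clear
  midpoint (39/2,15) outside
  → clear

FREE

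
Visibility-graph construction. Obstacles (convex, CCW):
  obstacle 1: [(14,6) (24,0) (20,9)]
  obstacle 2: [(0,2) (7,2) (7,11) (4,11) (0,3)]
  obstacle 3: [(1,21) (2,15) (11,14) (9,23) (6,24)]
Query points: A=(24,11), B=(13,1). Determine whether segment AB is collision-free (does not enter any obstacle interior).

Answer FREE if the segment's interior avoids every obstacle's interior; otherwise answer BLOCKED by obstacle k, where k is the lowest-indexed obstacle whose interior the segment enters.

Obstacle 1 [(14,6) (24,0) (20,9)]:
  edge (14,6)–(24,0): crosses AB
  edge (24,0)–(20,9): crosses AB
  edge (20,9)–(14,6): clear
  → BLOCKED
Obstacle 2 [(0,2) (7,2) (7,11) (4,11) (0,3)]:
  edge (0,2)–(7,2): clear
  edge (7,2)–(7,11): clear
  edge (7,11)–(4,11): clear
  edge (4,11)–(0,3): clear
  edge (0,3)–(0,2): clear
  midpoint (37/2,6) outside
  → clear
Obstacle 3 [(1,21) (2,15) (11,14) (9,23) (6,24)]:
  edge (1,21)–(2,15): clear
  edge (2,15)–(11,14): clear
  edge (11,14)–(9,23): clear
  edge (9,23)–(6,24): clear
  edge (6,24)–(1,21): clear
  midpoint (37/2,6) outside
  → clear

BLOCKED by obstacle 1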